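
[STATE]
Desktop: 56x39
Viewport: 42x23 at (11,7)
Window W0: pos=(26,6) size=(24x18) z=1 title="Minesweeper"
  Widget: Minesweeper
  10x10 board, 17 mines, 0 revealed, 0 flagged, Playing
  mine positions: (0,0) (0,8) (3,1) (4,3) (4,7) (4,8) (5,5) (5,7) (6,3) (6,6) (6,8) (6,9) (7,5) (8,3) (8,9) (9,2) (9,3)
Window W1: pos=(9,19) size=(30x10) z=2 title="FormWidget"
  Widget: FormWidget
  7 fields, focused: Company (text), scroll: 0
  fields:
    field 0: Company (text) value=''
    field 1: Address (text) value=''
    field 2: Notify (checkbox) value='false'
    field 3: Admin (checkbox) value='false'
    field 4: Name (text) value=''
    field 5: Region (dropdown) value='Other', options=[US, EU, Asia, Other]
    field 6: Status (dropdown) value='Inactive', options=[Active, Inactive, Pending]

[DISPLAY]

               ┃ Minesweeper          ┃   
               ┠──────────────────────┨   
               ┃■■■■■■■■■■            ┃   
               ┃■■■■■■■■■■            ┃   
               ┃■■■■■■■■■■            ┃   
               ┃■■■■■■■■■■            ┃   
               ┃■■■■■■■■■■            ┃   
               ┃■■■■■■■■■■            ┃   
               ┃■■■■■■■■■■            ┃   
               ┃■■■■■■■■■■            ┃   
               ┃■■■■■■■■■■            ┃   
               ┃■■■■■■■■■■            ┃   
━━━━━━━━━━━━━━━━━━━━━━━━━━━┓          ┃   
FormWidget                 ┃          ┃   
───────────────────────────┨          ┃   
 Company:    [            ]┃          ┃   
 Address:    [            ]┃━━━━━━━━━━┛   
 Notify:     [ ]           ┃              
 Admin:      [ ]           ┃              
 Name:       [            ]┃              
 Region:     [Other      ▼]┃              
━━━━━━━━━━━━━━━━━━━━━━━━━━━┛              
                                          


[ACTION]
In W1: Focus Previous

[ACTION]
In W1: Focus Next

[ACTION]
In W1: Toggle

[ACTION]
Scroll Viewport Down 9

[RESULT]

               ┃■■■■■■■■■■            ┃   
               ┃■■■■■■■■■■            ┃   
               ┃■■■■■■■■■■            ┃   
━━━━━━━━━━━━━━━━━━━━━━━━━━━┓          ┃   
FormWidget                 ┃          ┃   
───────────────────────────┨          ┃   
 Company:    [            ]┃          ┃   
 Address:    [            ]┃━━━━━━━━━━┛   
 Notify:     [ ]           ┃              
 Admin:      [ ]           ┃              
 Name:       [            ]┃              
 Region:     [Other      ▼]┃              
━━━━━━━━━━━━━━━━━━━━━━━━━━━┛              
                                          
                                          
                                          
                                          
                                          
                                          
                                          
                                          
                                          
                                          


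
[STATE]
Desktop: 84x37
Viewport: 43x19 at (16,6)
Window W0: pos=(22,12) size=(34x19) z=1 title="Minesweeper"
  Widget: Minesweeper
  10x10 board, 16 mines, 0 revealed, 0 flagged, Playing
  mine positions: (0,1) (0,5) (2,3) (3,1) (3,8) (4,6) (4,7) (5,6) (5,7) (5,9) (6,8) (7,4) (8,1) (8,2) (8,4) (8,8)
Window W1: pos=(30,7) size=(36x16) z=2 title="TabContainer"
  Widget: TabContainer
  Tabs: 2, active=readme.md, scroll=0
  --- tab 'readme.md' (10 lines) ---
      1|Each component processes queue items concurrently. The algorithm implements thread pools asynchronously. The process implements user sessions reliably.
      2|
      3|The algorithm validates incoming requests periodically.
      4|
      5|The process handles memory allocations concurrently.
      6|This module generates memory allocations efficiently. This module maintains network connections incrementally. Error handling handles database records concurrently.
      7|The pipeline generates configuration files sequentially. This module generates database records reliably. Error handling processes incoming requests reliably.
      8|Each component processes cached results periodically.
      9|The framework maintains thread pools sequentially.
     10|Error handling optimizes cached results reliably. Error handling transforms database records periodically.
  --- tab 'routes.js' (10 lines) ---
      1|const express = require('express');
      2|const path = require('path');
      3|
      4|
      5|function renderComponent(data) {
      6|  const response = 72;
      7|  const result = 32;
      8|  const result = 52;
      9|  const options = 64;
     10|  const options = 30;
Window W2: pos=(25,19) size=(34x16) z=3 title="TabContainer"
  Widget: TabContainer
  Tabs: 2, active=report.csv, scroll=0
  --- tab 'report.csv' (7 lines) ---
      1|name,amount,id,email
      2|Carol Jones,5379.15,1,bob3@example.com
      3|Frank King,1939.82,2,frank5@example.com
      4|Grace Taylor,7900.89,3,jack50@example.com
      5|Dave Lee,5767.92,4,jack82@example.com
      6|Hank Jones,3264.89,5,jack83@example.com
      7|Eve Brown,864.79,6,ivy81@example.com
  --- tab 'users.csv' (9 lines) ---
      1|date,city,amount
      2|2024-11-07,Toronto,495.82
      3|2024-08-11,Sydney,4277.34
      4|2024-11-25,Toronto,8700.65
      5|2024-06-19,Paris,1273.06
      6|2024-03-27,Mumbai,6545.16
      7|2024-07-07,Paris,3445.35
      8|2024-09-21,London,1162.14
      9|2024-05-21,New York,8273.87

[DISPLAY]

                                           
              ┏━━━━━━━━━━━━━━━━━━━━━━━━━━━━
              ┃ TabContainer               
              ┠────────────────────────────
              ┃[readme.md]│ routes.js      
              ┃────────────────────────────
      ┏━━━━━━━┃Each component processes que
      ┃ Minesw┃                            
      ┠───────┃The algorithm validates inco
      ┃■■■■■■■┃                            
      ┃■■■■■■■┃The process handles memory a
      ┃■■■■■■■┃This module generates memory
      ┃■■■■■■■┃The pipeline generates confi
      ┃■■┏━━━━━━━━━━━━━━━━━━━━━━━━━━━━━━━━┓
      ┃■■┃ TabContainer                   ┃
      ┃■■┠────────────────────────────────┨
      ┃■■┃[report.csv]│ users.csv         ┃
      ┃■■┃────────────────────────────────┃
      ┃■■┃name,amount,id,email            ┃


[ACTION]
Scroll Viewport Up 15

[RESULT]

                                           
                                           
                                           
                                           
                                           
                                           
                                           
              ┏━━━━━━━━━━━━━━━━━━━━━━━━━━━━
              ┃ TabContainer               
              ┠────────────────────────────
              ┃[readme.md]│ routes.js      
              ┃────────────────────────────
      ┏━━━━━━━┃Each component processes que
      ┃ Minesw┃                            
      ┠───────┃The algorithm validates inco
      ┃■■■■■■■┃                            
      ┃■■■■■■■┃The process handles memory a
      ┃■■■■■■■┃This module generates memory
      ┃■■■■■■■┃The pipeline generates confi


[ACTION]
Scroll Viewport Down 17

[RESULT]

      ┃■■■■■■■┃This module generates memory
      ┃■■■■■■■┃The pipeline generates confi
      ┃■■┏━━━━━━━━━━━━━━━━━━━━━━━━━━━━━━━━┓
      ┃■■┃ TabContainer                   ┃
      ┃■■┠────────────────────────────────┨
      ┃■■┃[report.csv]│ users.csv         ┃
      ┃■■┃────────────────────────────────┃
      ┃■■┃name,amount,id,email            ┃
      ┃  ┃Carol Jones,5379.15,1,bob3@examp┃
      ┃  ┃Frank King,1939.82,2,frank5@exam┃
      ┃  ┃Grace Taylor,7900.89,3,jack50@ex┃
      ┃  ┃Dave Lee,5767.92,4,jack82@exampl┃
      ┃  ┃Hank Jones,3264.89,5,jack83@exam┃
      ┗━━┃Eve Brown,864.79,6,ivy81@example┃
         ┃                                ┃
         ┃                                ┃
         ┃                                ┃
         ┗━━━━━━━━━━━━━━━━━━━━━━━━━━━━━━━━┛
                                           


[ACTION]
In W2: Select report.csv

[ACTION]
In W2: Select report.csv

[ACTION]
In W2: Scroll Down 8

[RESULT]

      ┃■■■■■■■┃This module generates memory
      ┃■■■■■■■┃The pipeline generates confi
      ┃■■┏━━━━━━━━━━━━━━━━━━━━━━━━━━━━━━━━┓
      ┃■■┃ TabContainer                   ┃
      ┃■■┠────────────────────────────────┨
      ┃■■┃[report.csv]│ users.csv         ┃
      ┃■■┃────────────────────────────────┃
      ┃■■┃Eve Brown,864.79,6,ivy81@example┃
      ┃  ┃                                ┃
      ┃  ┃                                ┃
      ┃  ┃                                ┃
      ┃  ┃                                ┃
      ┃  ┃                                ┃
      ┗━━┃                                ┃
         ┃                                ┃
         ┃                                ┃
         ┃                                ┃
         ┗━━━━━━━━━━━━━━━━━━━━━━━━━━━━━━━━┛
                                           


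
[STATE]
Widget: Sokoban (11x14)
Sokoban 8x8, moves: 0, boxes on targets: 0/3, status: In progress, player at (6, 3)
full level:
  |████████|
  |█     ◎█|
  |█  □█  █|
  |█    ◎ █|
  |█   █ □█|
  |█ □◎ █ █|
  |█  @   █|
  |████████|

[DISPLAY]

████████   
█     ◎█   
█  □█  █   
█    ◎ █   
█   █ □█   
█ □◎ █ █   
█  @   █   
████████   
Moves: 0  0
           
           
           
           
           


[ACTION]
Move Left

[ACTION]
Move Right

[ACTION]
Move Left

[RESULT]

████████   
█     ◎█   
█  □█  █   
█    ◎ █   
█   █ □█   
█ □◎ █ █   
█ @    █   
████████   
Moves: 3  0
           
           
           
           
           


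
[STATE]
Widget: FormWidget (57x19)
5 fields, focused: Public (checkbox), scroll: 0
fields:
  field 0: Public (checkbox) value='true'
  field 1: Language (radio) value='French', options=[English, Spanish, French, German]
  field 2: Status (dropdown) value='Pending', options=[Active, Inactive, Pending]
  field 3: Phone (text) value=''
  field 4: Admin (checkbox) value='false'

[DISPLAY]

> Public:     [x]                                        
  Language:   ( ) English  ( ) Spanish  (●) French  ( ) G
  Status:     [Pending                                 ▼]
  Phone:      [                                         ]
  Admin:      [ ]                                        
                                                         
                                                         
                                                         
                                                         
                                                         
                                                         
                                                         
                                                         
                                                         
                                                         
                                                         
                                                         
                                                         
                                                         


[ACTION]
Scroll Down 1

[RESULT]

  Language:   ( ) English  ( ) Spanish  (●) French  ( ) G
  Status:     [Pending                                 ▼]
  Phone:      [                                         ]
  Admin:      [ ]                                        
                                                         
                                                         
                                                         
                                                         
                                                         
                                                         
                                                         
                                                         
                                                         
                                                         
                                                         
                                                         
                                                         
                                                         
                                                         


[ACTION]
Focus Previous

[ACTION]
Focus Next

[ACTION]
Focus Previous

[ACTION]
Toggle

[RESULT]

  Language:   ( ) English  ( ) Spanish  (●) French  ( ) G
  Status:     [Pending                                 ▼]
  Phone:      [                                         ]
> Admin:      [x]                                        
                                                         
                                                         
                                                         
                                                         
                                                         
                                                         
                                                         
                                                         
                                                         
                                                         
                                                         
                                                         
                                                         
                                                         
                                                         


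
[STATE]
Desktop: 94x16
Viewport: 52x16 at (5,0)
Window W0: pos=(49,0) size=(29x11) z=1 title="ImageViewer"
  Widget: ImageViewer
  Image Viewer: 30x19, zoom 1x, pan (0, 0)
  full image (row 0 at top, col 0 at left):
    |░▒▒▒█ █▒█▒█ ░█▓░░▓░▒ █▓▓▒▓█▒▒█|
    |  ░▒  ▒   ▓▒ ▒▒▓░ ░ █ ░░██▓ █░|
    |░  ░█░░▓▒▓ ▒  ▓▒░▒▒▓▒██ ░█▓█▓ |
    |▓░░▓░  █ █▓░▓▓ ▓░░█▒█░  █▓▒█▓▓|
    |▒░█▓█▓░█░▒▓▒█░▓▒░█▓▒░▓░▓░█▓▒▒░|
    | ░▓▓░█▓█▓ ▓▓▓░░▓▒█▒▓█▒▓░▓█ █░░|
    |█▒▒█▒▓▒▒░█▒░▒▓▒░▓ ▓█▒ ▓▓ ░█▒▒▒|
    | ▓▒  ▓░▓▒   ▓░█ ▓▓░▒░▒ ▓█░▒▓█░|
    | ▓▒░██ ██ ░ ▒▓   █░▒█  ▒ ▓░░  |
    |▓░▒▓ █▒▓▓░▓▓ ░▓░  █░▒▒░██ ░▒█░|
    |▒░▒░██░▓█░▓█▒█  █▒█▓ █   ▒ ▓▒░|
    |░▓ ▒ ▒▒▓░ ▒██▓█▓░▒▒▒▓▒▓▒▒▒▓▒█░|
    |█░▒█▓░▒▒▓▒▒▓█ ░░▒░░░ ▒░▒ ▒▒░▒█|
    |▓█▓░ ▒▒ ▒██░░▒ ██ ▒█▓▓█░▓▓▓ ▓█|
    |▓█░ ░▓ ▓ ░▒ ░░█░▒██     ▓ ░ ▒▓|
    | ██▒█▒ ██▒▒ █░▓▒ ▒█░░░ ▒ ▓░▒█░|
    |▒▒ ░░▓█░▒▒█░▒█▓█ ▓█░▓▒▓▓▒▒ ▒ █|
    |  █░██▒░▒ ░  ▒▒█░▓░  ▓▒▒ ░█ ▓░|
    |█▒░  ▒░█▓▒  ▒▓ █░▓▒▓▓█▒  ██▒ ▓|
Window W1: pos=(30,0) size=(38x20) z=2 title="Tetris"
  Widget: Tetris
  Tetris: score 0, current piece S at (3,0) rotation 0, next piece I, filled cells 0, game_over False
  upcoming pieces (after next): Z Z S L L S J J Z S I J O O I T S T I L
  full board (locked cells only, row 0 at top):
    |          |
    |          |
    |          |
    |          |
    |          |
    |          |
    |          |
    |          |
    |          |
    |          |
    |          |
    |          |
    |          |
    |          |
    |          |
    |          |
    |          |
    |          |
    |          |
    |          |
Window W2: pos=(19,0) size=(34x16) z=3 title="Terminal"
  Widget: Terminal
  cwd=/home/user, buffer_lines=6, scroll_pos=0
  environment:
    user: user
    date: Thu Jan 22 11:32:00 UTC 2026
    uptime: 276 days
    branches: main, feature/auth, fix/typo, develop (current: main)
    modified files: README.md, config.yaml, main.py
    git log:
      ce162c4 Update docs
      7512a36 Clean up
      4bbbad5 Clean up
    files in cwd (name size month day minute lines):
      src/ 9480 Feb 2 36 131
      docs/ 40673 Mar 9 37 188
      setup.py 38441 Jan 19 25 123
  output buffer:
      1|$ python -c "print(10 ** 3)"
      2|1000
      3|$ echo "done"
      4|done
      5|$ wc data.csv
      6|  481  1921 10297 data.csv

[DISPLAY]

              ┏━━━━━━━━━━━━━━━━━━━━━━━━━━━━━━━━┓━━━━
              ┃ Terminal                       ┃    
              ┠────────────────────────────────┨────
              ┃$ python -c "print(10 ** 3)"    ┃    
              ┃1000                            ┃    
              ┃$ echo "done"                   ┃    
              ┃done                            ┃    
              ┃$ wc data.csv                   ┃    
              ┃  481  1921 10297 data.csv      ┃    
              ┃$ █                             ┃    
              ┃                                ┃    
              ┃                                ┃    
              ┃                                ┃    
              ┃                                ┃    
              ┃                                ┃    
              ┗━━━━━━━━━━━━━━━━━━━━━━━━━━━━━━━━┛    


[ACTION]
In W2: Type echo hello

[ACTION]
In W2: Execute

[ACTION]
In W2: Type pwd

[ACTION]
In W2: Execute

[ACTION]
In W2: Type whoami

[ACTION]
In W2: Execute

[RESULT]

              ┏━━━━━━━━━━━━━━━━━━━━━━━━━━━━━━━━┓━━━━
              ┃ Terminal                       ┃    
              ┠────────────────────────────────┨────
              ┃1000                            ┃    
              ┃$ echo "done"                   ┃    
              ┃done                            ┃    
              ┃$ wc data.csv                   ┃    
              ┃  481  1921 10297 data.csv      ┃    
              ┃$ echo hello                    ┃    
              ┃hello                           ┃    
              ┃$ pwd                           ┃    
              ┃/home/user                      ┃    
              ┃$ whoami                        ┃    
              ┃user                            ┃    
              ┃$ █                             ┃    
              ┗━━━━━━━━━━━━━━━━━━━━━━━━━━━━━━━━┛    


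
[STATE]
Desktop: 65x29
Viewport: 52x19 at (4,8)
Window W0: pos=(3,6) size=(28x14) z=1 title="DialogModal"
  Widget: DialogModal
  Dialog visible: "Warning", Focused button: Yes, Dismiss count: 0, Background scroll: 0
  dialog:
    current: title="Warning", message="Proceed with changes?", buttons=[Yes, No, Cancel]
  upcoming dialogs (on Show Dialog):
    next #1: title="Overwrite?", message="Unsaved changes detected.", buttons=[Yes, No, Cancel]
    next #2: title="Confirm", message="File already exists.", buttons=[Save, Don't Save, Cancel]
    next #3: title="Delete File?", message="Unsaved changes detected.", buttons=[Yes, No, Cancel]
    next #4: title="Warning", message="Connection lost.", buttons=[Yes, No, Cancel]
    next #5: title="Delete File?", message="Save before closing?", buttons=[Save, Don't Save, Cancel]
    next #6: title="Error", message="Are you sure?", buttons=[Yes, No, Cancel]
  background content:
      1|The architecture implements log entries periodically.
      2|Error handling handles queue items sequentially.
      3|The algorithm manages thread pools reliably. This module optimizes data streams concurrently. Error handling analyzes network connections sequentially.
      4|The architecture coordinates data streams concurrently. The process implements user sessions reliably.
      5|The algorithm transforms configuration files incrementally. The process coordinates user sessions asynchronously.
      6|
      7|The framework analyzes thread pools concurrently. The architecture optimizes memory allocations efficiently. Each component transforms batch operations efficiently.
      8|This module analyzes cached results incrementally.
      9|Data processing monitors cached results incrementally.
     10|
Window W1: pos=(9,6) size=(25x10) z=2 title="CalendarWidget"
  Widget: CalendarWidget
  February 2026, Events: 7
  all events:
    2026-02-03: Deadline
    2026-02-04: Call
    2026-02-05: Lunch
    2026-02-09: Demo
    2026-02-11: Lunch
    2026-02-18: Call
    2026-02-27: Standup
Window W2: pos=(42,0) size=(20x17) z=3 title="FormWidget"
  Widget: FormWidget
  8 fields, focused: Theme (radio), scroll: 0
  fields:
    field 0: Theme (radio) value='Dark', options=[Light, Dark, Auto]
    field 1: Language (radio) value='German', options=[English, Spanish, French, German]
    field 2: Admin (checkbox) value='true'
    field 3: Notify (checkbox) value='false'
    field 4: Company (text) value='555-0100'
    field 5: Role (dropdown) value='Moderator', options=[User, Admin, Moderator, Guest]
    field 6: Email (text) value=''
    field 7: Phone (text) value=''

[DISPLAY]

─────┠───────────────────────┨        ┃  Role:      
The a┃     February 2026     ┃        ┃  Email:     
Error┃Mo Tu We Th Fr Sa Su   ┃        ┃  Phone:     
Th┌──┃                   1   ┃        ┃             
Th│  ┃ 2  3*  4*  5*  6  7  8┃        ┃             
Th│Pr┃ 9* 10 11* 12 13 14 15 ┃        ┃             
  │[Y┃16 17 18* 19 20 21 22  ┃        ┃             
Th└──┗━━━━━━━━━━━━━━━━━━━━━━━┛        ┃             
This module analyzes cache┃           ┗━━━━━━━━━━━━━
Data processing monitors c┃                         
                          ┃                         
━━━━━━━━━━━━━━━━━━━━━━━━━━┛                         
                                                    
                                                    
                                                    
                                                    
                                                    
                                                    
                                                    


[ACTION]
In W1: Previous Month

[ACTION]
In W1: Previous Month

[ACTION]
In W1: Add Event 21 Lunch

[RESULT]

─────┠───────────────────────┨        ┃  Role:      
The a┃     December 2025     ┃        ┃  Email:     
Error┃Mo Tu We Th Fr Sa Su   ┃        ┃  Phone:     
Th┌──┃ 1  2  3  4  5  6  7   ┃        ┃             
Th│  ┃ 8  9 10 11 12 13 14   ┃        ┃             
Th│Pr┃15 16 17 18 19 20 21*  ┃        ┃             
  │[Y┃22 23 24 25 26 27 28   ┃        ┃             
Th└──┗━━━━━━━━━━━━━━━━━━━━━━━┛        ┃             
This module analyzes cache┃           ┗━━━━━━━━━━━━━
Data processing monitors c┃                         
                          ┃                         
━━━━━━━━━━━━━━━━━━━━━━━━━━┛                         
                                                    
                                                    
                                                    
                                                    
                                                    
                                                    
                                                    


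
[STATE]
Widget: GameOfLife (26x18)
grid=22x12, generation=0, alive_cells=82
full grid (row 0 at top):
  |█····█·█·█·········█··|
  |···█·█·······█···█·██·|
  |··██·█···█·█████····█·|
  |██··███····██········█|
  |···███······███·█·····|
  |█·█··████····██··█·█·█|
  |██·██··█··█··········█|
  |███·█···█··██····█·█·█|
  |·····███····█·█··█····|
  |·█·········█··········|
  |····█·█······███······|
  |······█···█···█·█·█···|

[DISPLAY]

Gen: 0                    
█····█·█·█·········█··    
···█·█·······█···█·██·    
··██·█···█·█████····█·    
██··███····██········█    
···███······███·█·····    
█·█··████····██··█·█·█    
██·██··█··█··········█    
███·█···█··██····█·█·█    
·····███····█·█··█····    
·█·········█··········    
····█·█······███······    
······█···█···█·█·█···    
                          
                          
                          
                          
                          


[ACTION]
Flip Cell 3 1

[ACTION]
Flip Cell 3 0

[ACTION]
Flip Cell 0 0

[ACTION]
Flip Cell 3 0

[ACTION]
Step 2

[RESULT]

Gen: 2                    
···███············█·█·    
··█··█···███··········    
·█··█·····██······█··█    
·█········█···██···█·█    
·█·█···█···█·███······    
·███····█·█····█····██    
·······█·██········███    
····█·███·█···█····█··    
···█·████·····█····█··    
·····█·█····█··█······    
······█·····█··█······    
·············█·█······    
                          
                          
                          
                          
                          


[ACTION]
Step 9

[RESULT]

Gen: 11                   
·█·█··················    
·█·█······██··········    
·······██···█·······██    
·······█████·········█    
······██··············    
·····██···············    
···█·█··███···········    
·····█····█···········    
··█·····█·█···········    
··███····█············    
······················    
······················    
                          
                          
                          
                          
                          


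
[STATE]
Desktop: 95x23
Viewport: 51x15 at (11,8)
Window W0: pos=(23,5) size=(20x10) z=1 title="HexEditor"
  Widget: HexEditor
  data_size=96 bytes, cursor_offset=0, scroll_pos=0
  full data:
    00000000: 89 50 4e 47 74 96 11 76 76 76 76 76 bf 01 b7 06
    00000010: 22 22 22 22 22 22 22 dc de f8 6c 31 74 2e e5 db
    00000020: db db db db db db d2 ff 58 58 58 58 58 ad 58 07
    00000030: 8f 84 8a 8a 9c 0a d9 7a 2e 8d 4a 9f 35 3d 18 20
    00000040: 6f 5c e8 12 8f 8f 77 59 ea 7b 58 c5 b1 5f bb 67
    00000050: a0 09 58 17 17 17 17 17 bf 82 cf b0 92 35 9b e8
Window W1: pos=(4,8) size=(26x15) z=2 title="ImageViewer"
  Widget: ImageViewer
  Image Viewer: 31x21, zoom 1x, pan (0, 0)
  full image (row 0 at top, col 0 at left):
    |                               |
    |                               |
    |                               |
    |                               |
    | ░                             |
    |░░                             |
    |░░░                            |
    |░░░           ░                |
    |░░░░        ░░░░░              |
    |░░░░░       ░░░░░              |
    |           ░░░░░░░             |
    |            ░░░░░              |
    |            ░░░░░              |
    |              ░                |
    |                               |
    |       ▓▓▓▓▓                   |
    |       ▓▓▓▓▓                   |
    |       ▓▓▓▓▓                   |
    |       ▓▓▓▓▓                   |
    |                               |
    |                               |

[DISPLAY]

━━━━━━━━━━━━━━━━━━┓00  89 50 4e┃                   
Viewer            ┃10  22 22 22┃                   
──────────────────┨20  db db db┃                   
                  ┃30  8f 84 8a┃                   
                  ┃40  6f 5c e8┃                   
                  ┃50  a0 09 58┃                   
                  ┃━━━━━━━━━━━━┛                   
                  ┃                                
                  ┃                                
                  ┃                                
        ░         ┃                                
      ░░░░░       ┃                                
      ░░░░░       ┃                                
     ░░░░░░░      ┃                                
━━━━━━━━━━━━━━━━━━┛                                


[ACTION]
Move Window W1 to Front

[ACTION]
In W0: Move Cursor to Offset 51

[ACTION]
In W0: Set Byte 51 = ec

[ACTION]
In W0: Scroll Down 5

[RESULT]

━━━━━━━━━━━━━━━━━━┓50  a0 09 58┃                   
Viewer            ┃            ┃                   
──────────────────┨            ┃                   
                  ┃            ┃                   
                  ┃            ┃                   
                  ┃            ┃                   
                  ┃━━━━━━━━━━━━┛                   
                  ┃                                
                  ┃                                
                  ┃                                
        ░         ┃                                
      ░░░░░       ┃                                
      ░░░░░       ┃                                
     ░░░░░░░      ┃                                
━━━━━━━━━━━━━━━━━━┛                                


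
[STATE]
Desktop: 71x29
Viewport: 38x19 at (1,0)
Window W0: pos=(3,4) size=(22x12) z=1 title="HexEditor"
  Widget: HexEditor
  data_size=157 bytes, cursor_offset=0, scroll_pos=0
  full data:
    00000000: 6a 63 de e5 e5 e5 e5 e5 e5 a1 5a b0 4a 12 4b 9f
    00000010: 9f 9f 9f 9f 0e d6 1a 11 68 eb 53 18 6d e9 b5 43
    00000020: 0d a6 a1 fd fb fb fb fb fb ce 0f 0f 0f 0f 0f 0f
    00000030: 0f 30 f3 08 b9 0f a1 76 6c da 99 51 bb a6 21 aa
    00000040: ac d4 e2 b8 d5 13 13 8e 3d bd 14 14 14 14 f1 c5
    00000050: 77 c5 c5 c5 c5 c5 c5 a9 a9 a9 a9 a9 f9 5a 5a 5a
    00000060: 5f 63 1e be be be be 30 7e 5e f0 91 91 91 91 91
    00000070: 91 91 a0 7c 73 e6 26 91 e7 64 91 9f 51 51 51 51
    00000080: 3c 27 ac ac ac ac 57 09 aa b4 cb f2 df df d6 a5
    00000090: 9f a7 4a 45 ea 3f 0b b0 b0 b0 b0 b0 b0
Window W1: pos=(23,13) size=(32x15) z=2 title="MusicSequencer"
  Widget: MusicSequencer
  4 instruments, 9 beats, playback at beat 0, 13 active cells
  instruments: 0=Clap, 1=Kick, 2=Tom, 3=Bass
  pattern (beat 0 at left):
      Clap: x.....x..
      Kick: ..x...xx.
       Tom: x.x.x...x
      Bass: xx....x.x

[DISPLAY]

                                      
                                      
                                      
                                      
  ┏━━━━━━━━━━━━━━━━━━━━┓              
  ┃ HexEditor          ┃              
  ┠────────────────────┨              
  ┃00000000  6A 63 de e┃              
  ┃00000010  9f 9f 9f 9┃              
  ┃00000020  0d a6 a1 f┃              
  ┃00000030  0f 30 f3 0┃              
  ┃00000040  ac d4 e2 b┃              
  ┃00000050  77 c5 c5 c┃              
  ┃00000060  5f 63 1e ┏━━━━━━━━━━━━━━━
  ┃00000070  91 91 a0 ┃ MusicSequencer
  ┗━━━━━━━━━━━━━━━━━━━┠───────────────
                      ┃     ▼12345678 
                      ┃ Clap█·····█·· 
                      ┃ Kick··█···██· 


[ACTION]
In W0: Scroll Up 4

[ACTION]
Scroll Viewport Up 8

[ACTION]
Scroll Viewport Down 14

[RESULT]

  ┃00000030  0f 30 f3 0┃              
  ┃00000040  ac d4 e2 b┃              
  ┃00000050  77 c5 c5 c┃              
  ┃00000060  5f 63 1e ┏━━━━━━━━━━━━━━━
  ┃00000070  91 91 a0 ┃ MusicSequencer
  ┗━━━━━━━━━━━━━━━━━━━┠───────────────
                      ┃     ▼12345678 
                      ┃ Clap█·····█·· 
                      ┃ Kick··█···██· 
                      ┃  Tom█·█·█···█ 
                      ┃ Bass██····█·█ 
                      ┃               
                      ┃               
                      ┃               
                      ┃               
                      ┃               
                      ┃               
                      ┗━━━━━━━━━━━━━━━
                                      


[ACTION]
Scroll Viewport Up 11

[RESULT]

                                      
                                      
                                      
                                      
  ┏━━━━━━━━━━━━━━━━━━━━┓              
  ┃ HexEditor          ┃              
  ┠────────────────────┨              
  ┃00000000  6A 63 de e┃              
  ┃00000010  9f 9f 9f 9┃              
  ┃00000020  0d a6 a1 f┃              
  ┃00000030  0f 30 f3 0┃              
  ┃00000040  ac d4 e2 b┃              
  ┃00000050  77 c5 c5 c┃              
  ┃00000060  5f 63 1e ┏━━━━━━━━━━━━━━━
  ┃00000070  91 91 a0 ┃ MusicSequencer
  ┗━━━━━━━━━━━━━━━━━━━┠───────────────
                      ┃     ▼12345678 
                      ┃ Clap█·····█·· 
                      ┃ Kick··█···██· 


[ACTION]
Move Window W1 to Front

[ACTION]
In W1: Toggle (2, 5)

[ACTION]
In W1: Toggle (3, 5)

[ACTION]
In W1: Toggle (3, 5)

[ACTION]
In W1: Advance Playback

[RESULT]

                                      
                                      
                                      
                                      
  ┏━━━━━━━━━━━━━━━━━━━━┓              
  ┃ HexEditor          ┃              
  ┠────────────────────┨              
  ┃00000000  6A 63 de e┃              
  ┃00000010  9f 9f 9f 9┃              
  ┃00000020  0d a6 a1 f┃              
  ┃00000030  0f 30 f3 0┃              
  ┃00000040  ac d4 e2 b┃              
  ┃00000050  77 c5 c5 c┃              
  ┃00000060  5f 63 1e ┏━━━━━━━━━━━━━━━
  ┃00000070  91 91 a0 ┃ MusicSequencer
  ┗━━━━━━━━━━━━━━━━━━━┠───────────────
                      ┃     0▼2345678 
                      ┃ Clap█·····█·· 
                      ┃ Kick··█···██· 


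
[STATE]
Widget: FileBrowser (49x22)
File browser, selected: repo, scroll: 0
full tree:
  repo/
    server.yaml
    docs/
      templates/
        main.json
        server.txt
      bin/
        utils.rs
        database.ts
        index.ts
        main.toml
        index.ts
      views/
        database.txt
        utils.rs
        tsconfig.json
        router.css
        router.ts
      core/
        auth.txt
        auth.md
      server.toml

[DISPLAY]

> [-] repo/                                      
    server.yaml                                  
    [+] docs/                                    
                                                 
                                                 
                                                 
                                                 
                                                 
                                                 
                                                 
                                                 
                                                 
                                                 
                                                 
                                                 
                                                 
                                                 
                                                 
                                                 
                                                 
                                                 
                                                 


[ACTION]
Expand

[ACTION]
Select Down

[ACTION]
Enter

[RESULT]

  [-] repo/                                      
  > server.yaml                                  
    [+] docs/                                    
                                                 
                                                 
                                                 
                                                 
                                                 
                                                 
                                                 
                                                 
                                                 
                                                 
                                                 
                                                 
                                                 
                                                 
                                                 
                                                 
                                                 
                                                 
                                                 


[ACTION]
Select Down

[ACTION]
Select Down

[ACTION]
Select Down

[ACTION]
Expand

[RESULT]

  [-] repo/                                      
    server.yaml                                  
  > [-] docs/                                    
      [+] templates/                             
      [+] bin/                                   
      [+] views/                                 
      [+] core/                                  
      server.toml                                
                                                 
                                                 
                                                 
                                                 
                                                 
                                                 
                                                 
                                                 
                                                 
                                                 
                                                 
                                                 
                                                 
                                                 
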